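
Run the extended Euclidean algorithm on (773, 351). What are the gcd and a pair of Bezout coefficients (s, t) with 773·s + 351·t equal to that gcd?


Euclidean algorithm on (773, 351) — divide until remainder is 0:
  773 = 2 · 351 + 71
  351 = 4 · 71 + 67
  71 = 1 · 67 + 4
  67 = 16 · 4 + 3
  4 = 1 · 3 + 1
  3 = 3 · 1 + 0
gcd(773, 351) = 1.
Track Bezout coefficients alongside the remainders: start with r₀ = 773 = a·1 + b·0 (s = 1, t = 0) and r₁ = 351 = a·0 + b·1 (s = 0, t = 1); each new remainder r_{k+1} = r_{k-1} − q_k·r_k inherits s_{k+1} = s_{k-1} − q_k·s_k, t_{k+1} = t_{k-1} − q_k·t_k, so r_k = a·s_k + b·t_k at every step:
  q = 2: r = 71, s = 1 − 2·0 = 1, t = 0 − 2·1 = -2  (check: 773·1 + 351·(-2) = 71)
  q = 4: r = 67, s = 0 − 4·1 = -4, t = 1 − 4·(-2) = 9  (check: 773·(-4) + 351·9 = 67)
  q = 1: r = 4, s = 1 − 1·(-4) = 5, t = -2 − 1·9 = -11  (check: 773·5 + 351·(-11) = 4)
  q = 16: r = 3, s = -4 − 16·5 = -84, t = 9 − 16·(-11) = 185  (check: 773·(-84) + 351·185 = 3)
  q = 1: r = 1, s = 5 − 1·(-84) = 89, t = -11 − 1·185 = -196  (check: 773·89 + 351·(-196) = 1)
The row with r = 1 (the gcd) gives the Bezout coefficients s = 89, t = -196.
Result: 773 · (89) + 351 · (-196) = 1.

gcd(773, 351) = 1; s = 89, t = -196 (check: 773·89 + 351·(-196) = 1).


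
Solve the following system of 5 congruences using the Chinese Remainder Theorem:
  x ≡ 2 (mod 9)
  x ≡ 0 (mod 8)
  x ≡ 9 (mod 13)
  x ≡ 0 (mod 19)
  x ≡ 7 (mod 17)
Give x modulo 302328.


Product of moduli M = 9 · 8 · 13 · 19 · 17 = 302328.
Merge one congruence at a time:
  Start: x ≡ 2 (mod 9).
  Combine with x ≡ 0 (mod 8); new modulus lcm = 72.
    Write x = 2 + 9·t and substitute into x ≡ 0 (mod 8): 9·t ≡ 0 − 2 = -2 (mod 8).
    Reduce coefficients mod 8: 1·t ≡ 6 (mod 8).
    So t ≡ 6 (mod 8).
    Then x = 2 + 9·6 = 56, valid modulo lcm(9, 8) = 72: x ≡ 56 (mod 72).
  Combine with x ≡ 9 (mod 13); new modulus lcm = 936.
    Write x = 56 + 72·t and substitute into x ≡ 9 (mod 13): 72·t ≡ 9 − 56 = -47 (mod 13).
    Reduce coefficients mod 13: 7·t ≡ 5 (mod 13).
    The inverse of 7 mod 13 is 2 (since 7·2 = 14 = 1·13 + 1), so t ≡ 2·5 = 10 ≡ 10 (mod 13).
    Then x = 56 + 72·10 = 776, valid modulo lcm(72, 13) = 936: x ≡ 776 (mod 936).
  Combine with x ≡ 0 (mod 19); new modulus lcm = 17784.
    Write x = 776 + 936·t and substitute into x ≡ 0 (mod 19): 936·t ≡ 0 − 776 = -776 (mod 19).
    Reduce coefficients mod 19: 5·t ≡ 3 (mod 19).
    The inverse of 5 mod 19 is 4 (since 5·4 = 20 = 1·19 + 1), so t ≡ 4·3 = 12 ≡ 12 (mod 19).
    Then x = 776 + 936·12 = 12008, valid modulo lcm(936, 19) = 17784: x ≡ 12008 (mod 17784).
  Combine with x ≡ 7 (mod 17); new modulus lcm = 302328.
    Write x = 12008 + 17784·t and substitute into x ≡ 7 (mod 17): 17784·t ≡ 7 − 12008 = -12001 (mod 17).
    Reduce coefficients mod 17: 2·t ≡ 1 (mod 17).
    The inverse of 2 mod 17 is 9 (since 2·9 = 18 = 1·17 + 1), so t ≡ 9·1 = 9 ≡ 9 (mod 17).
    Then x = 12008 + 17784·9 = 172064, valid modulo lcm(17784, 17) = 302328: x ≡ 172064 (mod 302328).
Verify against each original: 172064 mod 9 = 2, 172064 mod 8 = 0, 172064 mod 13 = 9, 172064 mod 19 = 0, 172064 mod 17 = 7.

x ≡ 172064 (mod 302328).


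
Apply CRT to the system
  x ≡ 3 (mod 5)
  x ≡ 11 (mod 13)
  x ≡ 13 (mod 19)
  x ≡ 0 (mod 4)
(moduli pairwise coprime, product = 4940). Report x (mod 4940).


Product of moduli M = 5 · 13 · 19 · 4 = 4940.
Merge one congruence at a time:
  Start: x ≡ 3 (mod 5).
  Combine with x ≡ 11 (mod 13); new modulus lcm = 65.
    Write x = 3 + 5·t and substitute into x ≡ 11 (mod 13): 5·t ≡ 11 − 3 = 8 (mod 13).
    The inverse of 5 mod 13 is 8 (since 5·8 = 40 = 3·13 + 1), so t ≡ 8·8 = 64 ≡ 12 (mod 13).
    Then x = 3 + 5·12 = 63, valid modulo lcm(5, 13) = 65: x ≡ 63 (mod 65).
  Combine with x ≡ 13 (mod 19); new modulus lcm = 1235.
    Write x = 63 + 65·t and substitute into x ≡ 13 (mod 19): 65·t ≡ 13 − 63 = -50 (mod 19).
    Reduce coefficients mod 19: 8·t ≡ 7 (mod 19).
    The inverse of 8 mod 19 is 12 (since 8·12 = 96 = 5·19 + 1), so t ≡ 12·7 = 84 ≡ 8 (mod 19).
    Then x = 63 + 65·8 = 583, valid modulo lcm(65, 19) = 1235: x ≡ 583 (mod 1235).
  Combine with x ≡ 0 (mod 4); new modulus lcm = 4940.
    Write x = 583 + 1235·t and substitute into x ≡ 0 (mod 4): 1235·t ≡ 0 − 583 = -583 (mod 4).
    Reduce coefficients mod 4: 3·t ≡ 1 (mod 4).
    The inverse of 3 mod 4 is 3 (since 3·3 = 9 = 2·4 + 1), so t ≡ 3·1 = 3 ≡ 3 (mod 4).
    Then x = 583 + 1235·3 = 4288, valid modulo lcm(1235, 4) = 4940: x ≡ 4288 (mod 4940).
Verify against each original: 4288 mod 5 = 3, 4288 mod 13 = 11, 4288 mod 19 = 13, 4288 mod 4 = 0.

x ≡ 4288 (mod 4940).


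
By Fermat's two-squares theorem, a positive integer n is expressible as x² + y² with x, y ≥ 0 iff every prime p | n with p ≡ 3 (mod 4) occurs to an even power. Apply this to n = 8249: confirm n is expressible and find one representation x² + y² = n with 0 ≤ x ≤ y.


Step 1: Factor n = 8249 = 73 · 113.
Step 2: Check the mod-4 condition on each prime factor: 73 ≡ 1 (mod 4), exponent 1; 113 ≡ 1 (mod 4), exponent 1.
All primes ≡ 3 (mod 4) appear to even exponent (or don't appear), so by the two-squares theorem n IS expressible as a sum of two squares.
Step 3: Build a representation. Here n = 73 · 113 is a product of primes ≡ 1 (mod 4). Each prime p ≡ 1 (mod 4) is itself a sum of two squares; find a² by testing p − a² for a perfect square:
  73: 73 − 1² = 72, 73 − 2² = 69, 73 − 3² = 64 = 8² ⇒ 73 = 3² + 8².
  113: 113 − 1² = 112, 113 − 2² = 109, 113 − 3² = 104, 113 − 4² = 97, 113 − 5² = 88, 113 − 6² = 77, 113 − 7² = 64 = 8² ⇒ 113 = 7² + 8².
  Combine using the Brahmagupta–Fibonacci identity (a² + b²)(c² + d²) = (ac − bd)² + (ad + bc)² = (ac + bd)² + (ad − bc)²:
  73 · 113 = 8249: from (3² + 8²)(7² + 8²), take (3·7 − 8·8, 3·8 + 8·7) = (21 − 64, 24 + 56) = (-43, 80); dropping signs (only squares matter) gives (43, 80); check 43² + 80² = 1849 + 6400 = 8249 ✓.
Step 4: Order so x ≤ y and verify: 43² + 80² = 1849 + 6400 = 8249 = n. ✓

n = 8249 = 43² + 80² (one valid representation with x ≤ y).


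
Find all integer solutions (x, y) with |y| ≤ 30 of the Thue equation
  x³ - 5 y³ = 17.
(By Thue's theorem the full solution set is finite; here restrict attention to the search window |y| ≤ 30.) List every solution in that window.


The equation is x³ - 5y³ = 17. For fixed y, x³ = 5·y³ + 17, so a solution requires the RHS to be a perfect cube.
Strategy: iterate y from -30 to 30, compute RHS = 5·y³ + 17, and check whether it is a (positive or negative) perfect cube.
Check small values of y:
  y = 0: RHS = 17 is not a perfect cube.
  y = 1: RHS = 22 is not a perfect cube.
  y = -1: RHS = 12 is not a perfect cube.
  y = 2: RHS = 57 is not a perfect cube.
  y = -2: RHS = -23 is not a perfect cube.
  y = 3: RHS = 152 is not a perfect cube.
  y = -3: RHS = -118 is not a perfect cube.
Continuing the search up to |y| = 30 finds no solutions either.
No (x, y) in the scanned range satisfies the equation.

No integer solutions with |y| ≤ 30.


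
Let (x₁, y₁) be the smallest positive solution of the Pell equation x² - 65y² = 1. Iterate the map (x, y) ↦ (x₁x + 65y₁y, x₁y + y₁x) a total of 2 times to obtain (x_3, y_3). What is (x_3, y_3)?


Step 1: Find the fundamental solution (x₁, y₁) of x² - 65y² = 1.
  Expand √65 as a continued fraction. a₀ = ⌊√65⌋ = 8; iterate m_{k+1} = d_k·a_k − m_k, d_{k+1} = (65 − m_{k+1}²)/d_k, a_{k+1} = ⌊(a₀ + m_{k+1})/d_{k+1}⌋ (starting m₀ = 0, d₀ = 1), with convergents p_k = a_k·p_{k-1} + p_{k-2}, q_k = a_k·q_{k-1} + q_{k-2} (p₋₁ = 1, q₋₁ = 0):
  k = 0: a₀ = 8; p₀/q₀ = 8/1; p₀² − 65·q₀² = 64 − 65 = -1.
  k = 1: m = 8, d = 1, a = ⌊(8 + 8)/1⌋ = 16; p/q = (16·8 + 1)/(16·1 + 0) = 129/16; p² − 65·q² = 16641 − 16640 = 1.
  The first convergent with p² − 65·q² = 1 gives the fundamental solution (x₁, y₁) = (129, 16).
Step 2: Apply the recurrence (x_{n+1}, y_{n+1}) = (x₁x_n + 65y₁y_n, x₁y_n + y₁x_n) repeatedly.
  From (x_1, y_1) = (129, 16): x_2 = 129·129 + 65·16·16 = 33281; y_2 = 129·16 + 16·129 = 4128.
  From (x_2, y_2) = (33281, 4128): x_3 = 129·33281 + 65·16·4128 = 8586369; y_3 = 129·4128 + 16·33281 = 1065008.
Step 3: Verify x_3² - 65·y_3² = 73725732604161 - 73725732604160 = 1 (should be 1). ✓

(x_1, y_1) = (129, 16); (x_3, y_3) = (8586369, 1065008).


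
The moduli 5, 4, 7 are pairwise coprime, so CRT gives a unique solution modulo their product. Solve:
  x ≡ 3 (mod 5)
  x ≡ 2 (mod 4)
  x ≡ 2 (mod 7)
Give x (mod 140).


Moduli 5, 4, 7 are pairwise coprime; by CRT there is a unique solution modulo M = 5 · 4 · 7 = 140.
Solve pairwise, accumulating the modulus:
  Start with x ≡ 3 (mod 5).
  Combine with x ≡ 2 (mod 4): since gcd(5, 4) = 1, we get a unique residue mod 20.
    Write x = 3 + 5·t and substitute into x ≡ 2 (mod 4): 5·t ≡ 2 − 3 = -1 (mod 4).
    Reduce coefficients mod 4: 1·t ≡ 3 (mod 4).
    So t ≡ 3 (mod 4).
    Then x = 3 + 5·3 = 18, valid modulo lcm(5, 4) = 20: x ≡ 18 (mod 20).
  Combine with x ≡ 2 (mod 7): since gcd(20, 7) = 1, we get a unique residue mod 140.
    Write x = 18 + 20·t and substitute into x ≡ 2 (mod 7): 20·t ≡ 2 − 18 = -16 (mod 7).
    Reduce coefficients mod 7: 6·t ≡ 5 (mod 7).
    The inverse of 6 mod 7 is 6 (since 6·6 = 36 = 5·7 + 1), so t ≡ 6·5 = 30 ≡ 2 (mod 7).
    Then x = 18 + 20·2 = 58, valid modulo lcm(20, 7) = 140: x ≡ 58 (mod 140).
Verify: 58 mod 5 = 3 ✓, 58 mod 4 = 2 ✓, 58 mod 7 = 2 ✓.

x ≡ 58 (mod 140).


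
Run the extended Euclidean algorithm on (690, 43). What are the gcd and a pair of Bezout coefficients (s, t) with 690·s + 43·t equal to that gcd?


Euclidean algorithm on (690, 43) — divide until remainder is 0:
  690 = 16 · 43 + 2
  43 = 21 · 2 + 1
  2 = 2 · 1 + 0
gcd(690, 43) = 1.
Track Bezout coefficients alongside the remainders: start with r₀ = 690 = a·1 + b·0 (s = 1, t = 0) and r₁ = 43 = a·0 + b·1 (s = 0, t = 1); each new remainder r_{k+1} = r_{k-1} − q_k·r_k inherits s_{k+1} = s_{k-1} − q_k·s_k, t_{k+1} = t_{k-1} − q_k·t_k, so r_k = a·s_k + b·t_k at every step:
  q = 16: r = 2, s = 1 − 16·0 = 1, t = 0 − 16·1 = -16  (check: 690·1 + 43·(-16) = 2)
  q = 21: r = 1, s = 0 − 21·1 = -21, t = 1 − 21·(-16) = 337  (check: 690·(-21) + 43·337 = 1)
The row with r = 1 (the gcd) gives the Bezout coefficients s = -21, t = 337.
Result: 690 · (-21) + 43 · (337) = 1.

gcd(690, 43) = 1; s = -21, t = 337 (check: 690·(-21) + 43·337 = 1).


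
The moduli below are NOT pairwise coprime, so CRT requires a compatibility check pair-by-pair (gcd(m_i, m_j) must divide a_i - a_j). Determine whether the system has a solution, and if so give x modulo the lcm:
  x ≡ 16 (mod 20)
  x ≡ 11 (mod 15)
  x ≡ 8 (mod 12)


Moduli 20, 15, 12 are not pairwise coprime, so CRT works modulo lcm(m_i) when all pairwise compatibility conditions hold.
Pairwise compatibility: gcd(m_i, m_j) must divide a_i - a_j for every pair.
Merge one congruence at a time:
  Start: x ≡ 16 (mod 20).
  Combine with x ≡ 11 (mod 15): gcd(20, 15) = 5; 11 - 16 = -5, which IS divisible by 5, so compatible.
    Write x = 16 + 20·t and substitute into x ≡ 11 (mod 15): 20·t ≡ 11 − 16 = -5 (mod 15).
    Divide the congruence (and modulus) by g = 5: 4·t ≡ -1 (mod 3).
    Reduce coefficients mod 3: 1·t ≡ 2 (mod 3).
    So t ≡ 2 (mod 3).
    Then x = 16 + 20·2 = 56, valid modulo lcm(20, 15) = 60: x ≡ 56 (mod 60).
  Combine with x ≡ 8 (mod 12): gcd(60, 12) = 12; 8 - 56 = -48, which IS divisible by 12, so compatible.
    Write x = 56 + 60·t and substitute into x ≡ 8 (mod 12): 60·t ≡ 8 − 56 = -48 (mod 12).
    Divide the congruence (and modulus) by g = 12: 5·t ≡ -4 (mod 1).
    Modulo 1 every t works; take t = 0.
    Then x = 56 + 60·0 = 56, valid modulo lcm(60, 12) = 60: x ≡ 56 (mod 60).
Verify: 56 mod 20 = 16, 56 mod 15 = 11, 56 mod 12 = 8.

x ≡ 56 (mod 60).


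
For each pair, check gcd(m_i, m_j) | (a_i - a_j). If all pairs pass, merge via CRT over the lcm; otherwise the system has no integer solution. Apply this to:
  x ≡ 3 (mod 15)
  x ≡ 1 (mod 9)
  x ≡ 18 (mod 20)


Moduli 15, 9, 20 are not pairwise coprime, so CRT works modulo lcm(m_i) when all pairwise compatibility conditions hold.
Pairwise compatibility: gcd(m_i, m_j) must divide a_i - a_j for every pair.
Merge one congruence at a time:
  Start: x ≡ 3 (mod 15).
  Combine with x ≡ 1 (mod 9): gcd(15, 9) = 3, and 1 - 3 = -2 is NOT divisible by 3.
    ⇒ system is inconsistent (no integer solution).

No solution (the system is inconsistent).


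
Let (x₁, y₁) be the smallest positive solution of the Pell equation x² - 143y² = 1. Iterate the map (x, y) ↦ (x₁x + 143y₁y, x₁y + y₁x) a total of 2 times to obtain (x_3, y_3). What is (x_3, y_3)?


Step 1: Find the fundamental solution (x₁, y₁) of x² - 143y² = 1.
  Expand √143 as a continued fraction. a₀ = ⌊√143⌋ = 11; iterate m_{k+1} = d_k·a_k − m_k, d_{k+1} = (143 − m_{k+1}²)/d_k, a_{k+1} = ⌊(a₀ + m_{k+1})/d_{k+1}⌋ (starting m₀ = 0, d₀ = 1), with convergents p_k = a_k·p_{k-1} + p_{k-2}, q_k = a_k·q_{k-1} + q_{k-2} (p₋₁ = 1, q₋₁ = 0):
  k = 0: a₀ = 11; p₀/q₀ = 11/1; p₀² − 143·q₀² = 121 − 143 = -22.
  k = 1: m = 11, d = 22, a = ⌊(11 + 11)/22⌋ = 1; p/q = (1·11 + 1)/(1·1 + 0) = 12/1; p² − 143·q² = 144 − 143 = 1.
  The first convergent with p² − 143·q² = 1 gives the fundamental solution (x₁, y₁) = (12, 1).
Step 2: Apply the recurrence (x_{n+1}, y_{n+1}) = (x₁x_n + 143y₁y_n, x₁y_n + y₁x_n) repeatedly.
  From (x_1, y_1) = (12, 1): x_2 = 12·12 + 143·1·1 = 287; y_2 = 12·1 + 1·12 = 24.
  From (x_2, y_2) = (287, 24): x_3 = 12·287 + 143·1·24 = 6876; y_3 = 12·24 + 1·287 = 575.
Step 3: Verify x_3² - 143·y_3² = 47279376 - 47279375 = 1 (should be 1). ✓

(x_1, y_1) = (12, 1); (x_3, y_3) = (6876, 575).


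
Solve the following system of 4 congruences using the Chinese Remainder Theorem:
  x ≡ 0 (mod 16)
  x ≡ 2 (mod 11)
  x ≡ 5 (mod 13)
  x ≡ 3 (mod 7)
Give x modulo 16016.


Product of moduli M = 16 · 11 · 13 · 7 = 16016.
Merge one congruence at a time:
  Start: x ≡ 0 (mod 16).
  Combine with x ≡ 2 (mod 11); new modulus lcm = 176.
    Write x = 0 + 16·t and substitute into x ≡ 2 (mod 11): 16·t ≡ 2 − 0 = 2 (mod 11).
    Reduce coefficients mod 11: 5·t ≡ 2 (mod 11).
    The inverse of 5 mod 11 is 9 (since 5·9 = 45 = 4·11 + 1), so t ≡ 9·2 = 18 ≡ 7 (mod 11).
    Then x = 0 + 16·7 = 112, valid modulo lcm(16, 11) = 176: x ≡ 112 (mod 176).
  Combine with x ≡ 5 (mod 13); new modulus lcm = 2288.
    Write x = 112 + 176·t and substitute into x ≡ 5 (mod 13): 176·t ≡ 5 − 112 = -107 (mod 13).
    Reduce coefficients mod 13: 7·t ≡ 10 (mod 13).
    The inverse of 7 mod 13 is 2 (since 7·2 = 14 = 1·13 + 1), so t ≡ 2·10 = 20 ≡ 7 (mod 13).
    Then x = 112 + 176·7 = 1344, valid modulo lcm(176, 13) = 2288: x ≡ 1344 (mod 2288).
  Combine with x ≡ 3 (mod 7); new modulus lcm = 16016.
    Write x = 1344 + 2288·t and substitute into x ≡ 3 (mod 7): 2288·t ≡ 3 − 1344 = -1341 (mod 7).
    Reduce coefficients mod 7: 6·t ≡ 3 (mod 7).
    The inverse of 6 mod 7 is 6 (since 6·6 = 36 = 5·7 + 1), so t ≡ 6·3 = 18 ≡ 4 (mod 7).
    Then x = 1344 + 2288·4 = 10496, valid modulo lcm(2288, 7) = 16016: x ≡ 10496 (mod 16016).
Verify against each original: 10496 mod 16 = 0, 10496 mod 11 = 2, 10496 mod 13 = 5, 10496 mod 7 = 3.

x ≡ 10496 (mod 16016).


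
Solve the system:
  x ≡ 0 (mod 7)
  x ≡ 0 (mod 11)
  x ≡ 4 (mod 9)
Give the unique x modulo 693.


Moduli 7, 11, 9 are pairwise coprime; by CRT there is a unique solution modulo M = 7 · 11 · 9 = 693.
Solve pairwise, accumulating the modulus:
  Start with x ≡ 0 (mod 7).
  Combine with x ≡ 0 (mod 11): since gcd(7, 11) = 1, we get a unique residue mod 77.
    Write x = 0 + 7·t and substitute into x ≡ 0 (mod 11): 7·t ≡ 0 − 0 = 0 (mod 11).
    The inverse of 7 mod 11 is 8 (since 7·8 = 56 = 5·11 + 1), so t ≡ 8·0 = 0 ≡ 0 (mod 11).
    Then x = 0 + 7·0 = 0, valid modulo lcm(7, 11) = 77: x ≡ 0 (mod 77).
  Combine with x ≡ 4 (mod 9): since gcd(77, 9) = 1, we get a unique residue mod 693.
    Write x = 0 + 77·t and substitute into x ≡ 4 (mod 9): 77·t ≡ 4 − 0 = 4 (mod 9).
    Reduce coefficients mod 9: 5·t ≡ 4 (mod 9).
    The inverse of 5 mod 9 is 2 (since 5·2 = 10 = 1·9 + 1), so t ≡ 2·4 = 8 ≡ 8 (mod 9).
    Then x = 0 + 77·8 = 616, valid modulo lcm(77, 9) = 693: x ≡ 616 (mod 693).
Verify: 616 mod 7 = 0 ✓, 616 mod 11 = 0 ✓, 616 mod 9 = 4 ✓.

x ≡ 616 (mod 693).


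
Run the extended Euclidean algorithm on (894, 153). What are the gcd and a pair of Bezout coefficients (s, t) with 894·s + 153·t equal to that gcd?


Euclidean algorithm on (894, 153) — divide until remainder is 0:
  894 = 5 · 153 + 129
  153 = 1 · 129 + 24
  129 = 5 · 24 + 9
  24 = 2 · 9 + 6
  9 = 1 · 6 + 3
  6 = 2 · 3 + 0
gcd(894, 153) = 3.
Track Bezout coefficients alongside the remainders: start with r₀ = 894 = a·1 + b·0 (s = 1, t = 0) and r₁ = 153 = a·0 + b·1 (s = 0, t = 1); each new remainder r_{k+1} = r_{k-1} − q_k·r_k inherits s_{k+1} = s_{k-1} − q_k·s_k, t_{k+1} = t_{k-1} − q_k·t_k, so r_k = a·s_k + b·t_k at every step:
  q = 5: r = 129, s = 1 − 5·0 = 1, t = 0 − 5·1 = -5  (check: 894·1 + 153·(-5) = 129)
  q = 1: r = 24, s = 0 − 1·1 = -1, t = 1 − 1·(-5) = 6  (check: 894·(-1) + 153·6 = 24)
  q = 5: r = 9, s = 1 − 5·(-1) = 6, t = -5 − 5·6 = -35  (check: 894·6 + 153·(-35) = 9)
  q = 2: r = 6, s = -1 − 2·6 = -13, t = 6 − 2·(-35) = 76  (check: 894·(-13) + 153·76 = 6)
  q = 1: r = 3, s = 6 − 1·(-13) = 19, t = -35 − 1·76 = -111  (check: 894·19 + 153·(-111) = 3)
The row with r = 3 (the gcd) gives the Bezout coefficients s = 19, t = -111.
Result: 894 · (19) + 153 · (-111) = 3.

gcd(894, 153) = 3; s = 19, t = -111 (check: 894·19 + 153·(-111) = 3).


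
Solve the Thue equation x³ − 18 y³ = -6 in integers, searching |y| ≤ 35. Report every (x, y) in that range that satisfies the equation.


The equation is x³ - 18y³ = -6. For fixed y, x³ = 18·y³ − 6, so a solution requires the RHS to be a perfect cube.
Strategy: iterate y from -35 to 35, compute RHS = 18·y³ − 6, and check whether it is a (positive or negative) perfect cube.
Check small values of y:
  y = 0: RHS = -6 is not a perfect cube.
  y = 1: RHS = 12 is not a perfect cube.
  y = -1: RHS = -24 is not a perfect cube.
  y = 2: RHS = 138 is not a perfect cube.
  y = -2: RHS = -150 is not a perfect cube.
  y = 3: RHS = 480 is not a perfect cube.
  y = -3: RHS = -492 is not a perfect cube.
Continuing the search up to |y| = 35 finds no solutions either.
No (x, y) in the scanned range satisfies the equation.

No integer solutions with |y| ≤ 35.


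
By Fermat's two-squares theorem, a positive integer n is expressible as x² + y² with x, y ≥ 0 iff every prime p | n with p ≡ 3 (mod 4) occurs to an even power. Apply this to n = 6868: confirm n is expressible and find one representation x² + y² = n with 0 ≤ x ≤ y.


Step 1: Factor n = 6868 = 2^2 · 17 · 101.
Step 2: Check the mod-4 condition on each prime factor: 2 = 2 (special); 17 ≡ 1 (mod 4), exponent 1; 101 ≡ 1 (mod 4), exponent 1.
All primes ≡ 3 (mod 4) appear to even exponent (or don't appear), so by the two-squares theorem n IS expressible as a sum of two squares.
Step 3: Build a representation. Group n = k² · m with k = 2 and m = 17 · 101 = 1717 (a product of primes ≡ 1 (mod 4)); a representation of m scales to one of n via (k·x)² + (k·y)² = k²(x² + y²). Each prime p ≡ 1 (mod 4) is itself a sum of two squares; find a² by testing p − a² for a perfect square:
  17: 17 − 1² = 16 = 4² ⇒ 17 = 1² + 4².
  101: 101 − 1² = 100 = 10² ⇒ 101 = 1² + 10².
  Combine using the Brahmagupta–Fibonacci identity (a² + b²)(c² + d²) = (ac − bd)² + (ad + bc)² = (ac + bd)² + (ad − bc)²:
  17 · 101 = 1717: from (1² + 4²)(1² + 10²), take (1·1 − 4·10, 1·10 + 4·1) = (1 − 40, 10 + 4) = (-39, 14); dropping signs (only squares matter) gives (39, 14); check 39² + 14² = 1521 + 196 = 1717 ✓.
  Scale by k = 2: (2·39, 2·14) = (78, 28).
Step 4: Order so x ≤ y and verify: 28² + 78² = 784 + 6084 = 6868 = n. ✓

n = 6868 = 28² + 78² (one valid representation with x ≤ y).


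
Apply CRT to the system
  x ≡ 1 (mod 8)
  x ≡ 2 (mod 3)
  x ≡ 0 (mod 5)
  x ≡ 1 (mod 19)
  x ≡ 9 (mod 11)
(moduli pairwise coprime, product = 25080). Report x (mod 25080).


Product of moduli M = 8 · 3 · 5 · 19 · 11 = 25080.
Merge one congruence at a time:
  Start: x ≡ 1 (mod 8).
  Combine with x ≡ 2 (mod 3); new modulus lcm = 24.
    Write x = 1 + 8·t and substitute into x ≡ 2 (mod 3): 8·t ≡ 2 − 1 = 1 (mod 3).
    Reduce coefficients mod 3: 2·t ≡ 1 (mod 3).
    The inverse of 2 mod 3 is 2 (since 2·2 = 4 = 1·3 + 1), so t ≡ 2·1 = 2 ≡ 2 (mod 3).
    Then x = 1 + 8·2 = 17, valid modulo lcm(8, 3) = 24: x ≡ 17 (mod 24).
  Combine with x ≡ 0 (mod 5); new modulus lcm = 120.
    Write x = 17 + 24·t and substitute into x ≡ 0 (mod 5): 24·t ≡ 0 − 17 = -17 (mod 5).
    Reduce coefficients mod 5: 4·t ≡ 3 (mod 5).
    The inverse of 4 mod 5 is 4 (since 4·4 = 16 = 3·5 + 1), so t ≡ 4·3 = 12 ≡ 2 (mod 5).
    Then x = 17 + 24·2 = 65, valid modulo lcm(24, 5) = 120: x ≡ 65 (mod 120).
  Combine with x ≡ 1 (mod 19); new modulus lcm = 2280.
    Write x = 65 + 120·t and substitute into x ≡ 1 (mod 19): 120·t ≡ 1 − 65 = -64 (mod 19).
    Reduce coefficients mod 19: 6·t ≡ 12 (mod 19).
    The inverse of 6 mod 19 is 16 (since 6·16 = 96 = 5·19 + 1), so t ≡ 16·12 = 192 ≡ 2 (mod 19).
    Then x = 65 + 120·2 = 305, valid modulo lcm(120, 19) = 2280: x ≡ 305 (mod 2280).
  Combine with x ≡ 9 (mod 11); new modulus lcm = 25080.
    Write x = 305 + 2280·t and substitute into x ≡ 9 (mod 11): 2280·t ≡ 9 − 305 = -296 (mod 11).
    Reduce coefficients mod 11: 3·t ≡ 1 (mod 11).
    The inverse of 3 mod 11 is 4 (since 3·4 = 12 = 1·11 + 1), so t ≡ 4·1 = 4 ≡ 4 (mod 11).
    Then x = 305 + 2280·4 = 9425, valid modulo lcm(2280, 11) = 25080: x ≡ 9425 (mod 25080).
Verify against each original: 9425 mod 8 = 1, 9425 mod 3 = 2, 9425 mod 5 = 0, 9425 mod 19 = 1, 9425 mod 11 = 9.

x ≡ 9425 (mod 25080).


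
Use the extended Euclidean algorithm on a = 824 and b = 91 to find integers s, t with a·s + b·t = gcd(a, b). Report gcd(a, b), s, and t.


Euclidean algorithm on (824, 91) — divide until remainder is 0:
  824 = 9 · 91 + 5
  91 = 18 · 5 + 1
  5 = 5 · 1 + 0
gcd(824, 91) = 1.
Track Bezout coefficients alongside the remainders: start with r₀ = 824 = a·1 + b·0 (s = 1, t = 0) and r₁ = 91 = a·0 + b·1 (s = 0, t = 1); each new remainder r_{k+1} = r_{k-1} − q_k·r_k inherits s_{k+1} = s_{k-1} − q_k·s_k, t_{k+1} = t_{k-1} − q_k·t_k, so r_k = a·s_k + b·t_k at every step:
  q = 9: r = 5, s = 1 − 9·0 = 1, t = 0 − 9·1 = -9  (check: 824·1 + 91·(-9) = 5)
  q = 18: r = 1, s = 0 − 18·1 = -18, t = 1 − 18·(-9) = 163  (check: 824·(-18) + 91·163 = 1)
The row with r = 1 (the gcd) gives the Bezout coefficients s = -18, t = 163.
Result: 824 · (-18) + 91 · (163) = 1.

gcd(824, 91) = 1; s = -18, t = 163 (check: 824·(-18) + 91·163 = 1).


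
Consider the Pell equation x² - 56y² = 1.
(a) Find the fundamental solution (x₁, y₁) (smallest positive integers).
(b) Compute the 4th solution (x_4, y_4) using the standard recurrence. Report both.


Step 1: Find the fundamental solution (x₁, y₁) of x² - 56y² = 1.
  Expand √56 as a continued fraction. a₀ = ⌊√56⌋ = 7; iterate m_{k+1} = d_k·a_k − m_k, d_{k+1} = (56 − m_{k+1}²)/d_k, a_{k+1} = ⌊(a₀ + m_{k+1})/d_{k+1}⌋ (starting m₀ = 0, d₀ = 1), with convergents p_k = a_k·p_{k-1} + p_{k-2}, q_k = a_k·q_{k-1} + q_{k-2} (p₋₁ = 1, q₋₁ = 0):
  k = 0: a₀ = 7; p₀/q₀ = 7/1; p₀² − 56·q₀² = 49 − 56 = -7.
  k = 1: m = 7, d = 7, a = ⌊(7 + 7)/7⌋ = 2; p/q = (2·7 + 1)/(2·1 + 0) = 15/2; p² − 56·q² = 225 − 224 = 1.
  The first convergent with p² − 56·q² = 1 gives the fundamental solution (x₁, y₁) = (15, 2).
Step 2: Apply the recurrence (x_{n+1}, y_{n+1}) = (x₁x_n + 56y₁y_n, x₁y_n + y₁x_n) repeatedly.
  From (x_1, y_1) = (15, 2): x_2 = 15·15 + 56·2·2 = 449; y_2 = 15·2 + 2·15 = 60.
  From (x_2, y_2) = (449, 60): x_3 = 15·449 + 56·2·60 = 13455; y_3 = 15·60 + 2·449 = 1798.
  From (x_3, y_3) = (13455, 1798): x_4 = 15·13455 + 56·2·1798 = 403201; y_4 = 15·1798 + 2·13455 = 53880.
Step 3: Verify x_4² - 56·y_4² = 162571046401 - 162571046400 = 1 (should be 1). ✓

(x_1, y_1) = (15, 2); (x_4, y_4) = (403201, 53880).


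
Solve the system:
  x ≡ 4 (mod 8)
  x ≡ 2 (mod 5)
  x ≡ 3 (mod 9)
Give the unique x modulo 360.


Moduli 8, 5, 9 are pairwise coprime; by CRT there is a unique solution modulo M = 8 · 5 · 9 = 360.
Solve pairwise, accumulating the modulus:
  Start with x ≡ 4 (mod 8).
  Combine with x ≡ 2 (mod 5): since gcd(8, 5) = 1, we get a unique residue mod 40.
    Write x = 4 + 8·t and substitute into x ≡ 2 (mod 5): 8·t ≡ 2 − 4 = -2 (mod 5).
    Reduce coefficients mod 5: 3·t ≡ 3 (mod 5).
    The inverse of 3 mod 5 is 2 (since 3·2 = 6 = 1·5 + 1), so t ≡ 2·3 = 6 ≡ 1 (mod 5).
    Then x = 4 + 8·1 = 12, valid modulo lcm(8, 5) = 40: x ≡ 12 (mod 40).
  Combine with x ≡ 3 (mod 9): since gcd(40, 9) = 1, we get a unique residue mod 360.
    Write x = 12 + 40·t and substitute into x ≡ 3 (mod 9): 40·t ≡ 3 − 12 = -9 (mod 9).
    Reduce coefficients mod 9: 4·t ≡ 0 (mod 9).
    The inverse of 4 mod 9 is 7 (since 4·7 = 28 = 3·9 + 1), so t ≡ 7·0 = 0 ≡ 0 (mod 9).
    Then x = 12 + 40·0 = 12, valid modulo lcm(40, 9) = 360: x ≡ 12 (mod 360).
Verify: 12 mod 8 = 4 ✓, 12 mod 5 = 2 ✓, 12 mod 9 = 3 ✓.

x ≡ 12 (mod 360).


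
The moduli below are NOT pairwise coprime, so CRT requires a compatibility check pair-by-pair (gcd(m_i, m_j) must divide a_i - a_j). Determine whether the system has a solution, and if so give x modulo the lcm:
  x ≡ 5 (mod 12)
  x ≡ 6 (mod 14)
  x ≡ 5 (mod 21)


Moduli 12, 14, 21 are not pairwise coprime, so CRT works modulo lcm(m_i) when all pairwise compatibility conditions hold.
Pairwise compatibility: gcd(m_i, m_j) must divide a_i - a_j for every pair.
Merge one congruence at a time:
  Start: x ≡ 5 (mod 12).
  Combine with x ≡ 6 (mod 14): gcd(12, 14) = 2, and 6 - 5 = 1 is NOT divisible by 2.
    ⇒ system is inconsistent (no integer solution).

No solution (the system is inconsistent).


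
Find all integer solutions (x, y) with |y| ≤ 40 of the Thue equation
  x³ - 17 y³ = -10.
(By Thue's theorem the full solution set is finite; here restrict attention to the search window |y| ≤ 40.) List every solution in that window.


The equation is x³ - 17y³ = -10. For fixed y, x³ = 17·y³ − 10, so a solution requires the RHS to be a perfect cube.
Strategy: iterate y from -40 to 40, compute RHS = 17·y³ − 10, and check whether it is a (positive or negative) perfect cube.
Check small values of y:
  y = 0: RHS = -10 is not a perfect cube.
  y = 1: RHS = 7 is not a perfect cube.
  y = -1: RHS = -27 = (-3)³ ⇒ x = -3 works.
  y = 2: RHS = 126 is not a perfect cube.
  y = -2: RHS = -146 is not a perfect cube.
  y = 3: RHS = 449 is not a perfect cube.
  y = -3: RHS = -469 is not a perfect cube.
Continuing the search up to |y| = 40 finds no further solutions beyond those listed.
Collected solutions: (-3, -1).

Solutions (with |y| ≤ 40): (-3, -1).


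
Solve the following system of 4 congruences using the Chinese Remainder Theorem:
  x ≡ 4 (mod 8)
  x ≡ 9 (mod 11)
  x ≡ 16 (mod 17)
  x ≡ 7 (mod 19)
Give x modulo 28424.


Product of moduli M = 8 · 11 · 17 · 19 = 28424.
Merge one congruence at a time:
  Start: x ≡ 4 (mod 8).
  Combine with x ≡ 9 (mod 11); new modulus lcm = 88.
    Write x = 4 + 8·t and substitute into x ≡ 9 (mod 11): 8·t ≡ 9 − 4 = 5 (mod 11).
    The inverse of 8 mod 11 is 7 (since 8·7 = 56 = 5·11 + 1), so t ≡ 7·5 = 35 ≡ 2 (mod 11).
    Then x = 4 + 8·2 = 20, valid modulo lcm(8, 11) = 88: x ≡ 20 (mod 88).
  Combine with x ≡ 16 (mod 17); new modulus lcm = 1496.
    Write x = 20 + 88·t and substitute into x ≡ 16 (mod 17): 88·t ≡ 16 − 20 = -4 (mod 17).
    Reduce coefficients mod 17: 3·t ≡ 13 (mod 17).
    The inverse of 3 mod 17 is 6 (since 3·6 = 18 = 1·17 + 1), so t ≡ 6·13 = 78 ≡ 10 (mod 17).
    Then x = 20 + 88·10 = 900, valid modulo lcm(88, 17) = 1496: x ≡ 900 (mod 1496).
  Combine with x ≡ 7 (mod 19); new modulus lcm = 28424.
    Write x = 900 + 1496·t and substitute into x ≡ 7 (mod 19): 1496·t ≡ 7 − 900 = -893 (mod 19).
    Reduce coefficients mod 19: 14·t ≡ 0 (mod 19).
    The inverse of 14 mod 19 is 15 (since 14·15 = 210 = 11·19 + 1), so t ≡ 15·0 = 0 ≡ 0 (mod 19).
    Then x = 900 + 1496·0 = 900, valid modulo lcm(1496, 19) = 28424: x ≡ 900 (mod 28424).
Verify against each original: 900 mod 8 = 4, 900 mod 11 = 9, 900 mod 17 = 16, 900 mod 19 = 7.

x ≡ 900 (mod 28424).


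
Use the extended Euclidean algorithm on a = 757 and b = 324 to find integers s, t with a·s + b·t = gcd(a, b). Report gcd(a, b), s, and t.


Euclidean algorithm on (757, 324) — divide until remainder is 0:
  757 = 2 · 324 + 109
  324 = 2 · 109 + 106
  109 = 1 · 106 + 3
  106 = 35 · 3 + 1
  3 = 3 · 1 + 0
gcd(757, 324) = 1.
Track Bezout coefficients alongside the remainders: start with r₀ = 757 = a·1 + b·0 (s = 1, t = 0) and r₁ = 324 = a·0 + b·1 (s = 0, t = 1); each new remainder r_{k+1} = r_{k-1} − q_k·r_k inherits s_{k+1} = s_{k-1} − q_k·s_k, t_{k+1} = t_{k-1} − q_k·t_k, so r_k = a·s_k + b·t_k at every step:
  q = 2: r = 109, s = 1 − 2·0 = 1, t = 0 − 2·1 = -2  (check: 757·1 + 324·(-2) = 109)
  q = 2: r = 106, s = 0 − 2·1 = -2, t = 1 − 2·(-2) = 5  (check: 757·(-2) + 324·5 = 106)
  q = 1: r = 3, s = 1 − 1·(-2) = 3, t = -2 − 1·5 = -7  (check: 757·3 + 324·(-7) = 3)
  q = 35: r = 1, s = -2 − 35·3 = -107, t = 5 − 35·(-7) = 250  (check: 757·(-107) + 324·250 = 1)
The row with r = 1 (the gcd) gives the Bezout coefficients s = -107, t = 250.
Result: 757 · (-107) + 324 · (250) = 1.

gcd(757, 324) = 1; s = -107, t = 250 (check: 757·(-107) + 324·250 = 1).


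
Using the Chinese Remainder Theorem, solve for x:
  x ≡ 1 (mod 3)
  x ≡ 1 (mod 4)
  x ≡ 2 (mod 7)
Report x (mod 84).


Moduli 3, 4, 7 are pairwise coprime; by CRT there is a unique solution modulo M = 3 · 4 · 7 = 84.
Solve pairwise, accumulating the modulus:
  Start with x ≡ 1 (mod 3).
  Combine with x ≡ 1 (mod 4): since gcd(3, 4) = 1, we get a unique residue mod 12.
    Write x = 1 + 3·t and substitute into x ≡ 1 (mod 4): 3·t ≡ 1 − 1 = 0 (mod 4).
    The inverse of 3 mod 4 is 3 (since 3·3 = 9 = 2·4 + 1), so t ≡ 3·0 = 0 ≡ 0 (mod 4).
    Then x = 1 + 3·0 = 1, valid modulo lcm(3, 4) = 12: x ≡ 1 (mod 12).
  Combine with x ≡ 2 (mod 7): since gcd(12, 7) = 1, we get a unique residue mod 84.
    Write x = 1 + 12·t and substitute into x ≡ 2 (mod 7): 12·t ≡ 2 − 1 = 1 (mod 7).
    Reduce coefficients mod 7: 5·t ≡ 1 (mod 7).
    The inverse of 5 mod 7 is 3 (since 5·3 = 15 = 2·7 + 1), so t ≡ 3·1 = 3 ≡ 3 (mod 7).
    Then x = 1 + 12·3 = 37, valid modulo lcm(12, 7) = 84: x ≡ 37 (mod 84).
Verify: 37 mod 3 = 1 ✓, 37 mod 4 = 1 ✓, 37 mod 7 = 2 ✓.

x ≡ 37 (mod 84).


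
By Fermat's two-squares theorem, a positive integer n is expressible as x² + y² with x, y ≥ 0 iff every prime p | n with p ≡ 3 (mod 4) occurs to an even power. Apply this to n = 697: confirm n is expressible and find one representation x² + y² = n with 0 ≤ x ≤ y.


Step 1: Factor n = 697 = 17 · 41.
Step 2: Check the mod-4 condition on each prime factor: 17 ≡ 1 (mod 4), exponent 1; 41 ≡ 1 (mod 4), exponent 1.
All primes ≡ 3 (mod 4) appear to even exponent (or don't appear), so by the two-squares theorem n IS expressible as a sum of two squares.
Step 3: Build a representation. Here n = 17 · 41 is a product of primes ≡ 1 (mod 4). Each prime p ≡ 1 (mod 4) is itself a sum of two squares; find a² by testing p − a² for a perfect square:
  17: 17 − 1² = 16 = 4² ⇒ 17 = 1² + 4².
  41: 41 − 1² = 40, 41 − 2² = 37, 41 − 3² = 32, 41 − 4² = 25 = 5² ⇒ 41 = 4² + 5².
  Combine using the Brahmagupta–Fibonacci identity (a² + b²)(c² + d²) = (ac − bd)² + (ad + bc)² = (ac + bd)² + (ad − bc)²:
  17 · 41 = 697: from (1² + 4²)(4² + 5²), take (1·4 − 4·5, 1·5 + 4·4) = (4 − 20, 5 + 16) = (-16, 21); dropping signs (only squares matter) gives (16, 21); check 16² + 21² = 256 + 441 = 697 ✓.
Step 4: Order so x ≤ y and verify: 16² + 21² = 256 + 441 = 697 = n. ✓

n = 697 = 16² + 21² (one valid representation with x ≤ y).


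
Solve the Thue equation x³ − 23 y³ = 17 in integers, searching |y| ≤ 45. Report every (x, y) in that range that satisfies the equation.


The equation is x³ - 23y³ = 17. For fixed y, x³ = 23·y³ + 17, so a solution requires the RHS to be a perfect cube.
Strategy: iterate y from -45 to 45, compute RHS = 23·y³ + 17, and check whether it is a (positive or negative) perfect cube.
Check small values of y:
  y = 0: RHS = 17 is not a perfect cube.
  y = 1: RHS = 40 is not a perfect cube.
  y = -1: RHS = -6 is not a perfect cube.
  y = 2: RHS = 201 is not a perfect cube.
  y = -2: RHS = -167 is not a perfect cube.
  y = 3: RHS = 638 is not a perfect cube.
  y = -3: RHS = -604 is not a perfect cube.
Continuing the search up to |y| = 45 finds no solutions either.
No (x, y) in the scanned range satisfies the equation.

No integer solutions with |y| ≤ 45.


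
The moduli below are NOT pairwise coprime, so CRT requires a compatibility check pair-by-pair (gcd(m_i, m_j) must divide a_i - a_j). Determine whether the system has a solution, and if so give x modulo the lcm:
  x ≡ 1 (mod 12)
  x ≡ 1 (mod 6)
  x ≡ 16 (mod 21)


Moduli 12, 6, 21 are not pairwise coprime, so CRT works modulo lcm(m_i) when all pairwise compatibility conditions hold.
Pairwise compatibility: gcd(m_i, m_j) must divide a_i - a_j for every pair.
Merge one congruence at a time:
  Start: x ≡ 1 (mod 12).
  Combine with x ≡ 1 (mod 6): gcd(12, 6) = 6; 1 - 1 = 0, which IS divisible by 6, so compatible.
    Write x = 1 + 12·t and substitute into x ≡ 1 (mod 6): 12·t ≡ 1 − 1 = 0 (mod 6).
    Divide the congruence (and modulus) by g = 6: 2·t ≡ 0 (mod 1).
    Modulo 1 every t works; take t = 0.
    Then x = 1 + 12·0 = 1, valid modulo lcm(12, 6) = 12: x ≡ 1 (mod 12).
  Combine with x ≡ 16 (mod 21): gcd(12, 21) = 3; 16 - 1 = 15, which IS divisible by 3, so compatible.
    Write x = 1 + 12·t and substitute into x ≡ 16 (mod 21): 12·t ≡ 16 − 1 = 15 (mod 21).
    Divide the congruence (and modulus) by g = 3: 4·t ≡ 5 (mod 7).
    The inverse of 4 mod 7 is 2 (since 4·2 = 8 = 1·7 + 1), so t ≡ 2·5 = 10 ≡ 3 (mod 7).
    Then x = 1 + 12·3 = 37, valid modulo lcm(12, 21) = 84: x ≡ 37 (mod 84).
Verify: 37 mod 12 = 1, 37 mod 6 = 1, 37 mod 21 = 16.

x ≡ 37 (mod 84).


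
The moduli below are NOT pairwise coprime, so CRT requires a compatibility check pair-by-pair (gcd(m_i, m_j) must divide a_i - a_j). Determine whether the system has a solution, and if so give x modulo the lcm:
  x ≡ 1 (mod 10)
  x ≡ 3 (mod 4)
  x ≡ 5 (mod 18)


Moduli 10, 4, 18 are not pairwise coprime, so CRT works modulo lcm(m_i) when all pairwise compatibility conditions hold.
Pairwise compatibility: gcd(m_i, m_j) must divide a_i - a_j for every pair.
Merge one congruence at a time:
  Start: x ≡ 1 (mod 10).
  Combine with x ≡ 3 (mod 4): gcd(10, 4) = 2; 3 - 1 = 2, which IS divisible by 2, so compatible.
    Write x = 1 + 10·t and substitute into x ≡ 3 (mod 4): 10·t ≡ 3 − 1 = 2 (mod 4).
    Divide the congruence (and modulus) by g = 2: 5·t ≡ 1 (mod 2).
    Reduce coefficients mod 2: 1·t ≡ 1 (mod 2).
    So t ≡ 1 (mod 2).
    Then x = 1 + 10·1 = 11, valid modulo lcm(10, 4) = 20: x ≡ 11 (mod 20).
  Combine with x ≡ 5 (mod 18): gcd(20, 18) = 2; 5 - 11 = -6, which IS divisible by 2, so compatible.
    Write x = 11 + 20·t and substitute into x ≡ 5 (mod 18): 20·t ≡ 5 − 11 = -6 (mod 18).
    Divide the congruence (and modulus) by g = 2: 10·t ≡ -3 (mod 9).
    Reduce coefficients mod 9: 1·t ≡ 6 (mod 9).
    So t ≡ 6 (mod 9).
    Then x = 11 + 20·6 = 131, valid modulo lcm(20, 18) = 180: x ≡ 131 (mod 180).
Verify: 131 mod 10 = 1, 131 mod 4 = 3, 131 mod 18 = 5.

x ≡ 131 (mod 180).


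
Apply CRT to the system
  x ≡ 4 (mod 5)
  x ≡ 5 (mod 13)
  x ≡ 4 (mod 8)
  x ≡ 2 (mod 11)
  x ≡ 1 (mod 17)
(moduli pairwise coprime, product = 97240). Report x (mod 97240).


Product of moduli M = 5 · 13 · 8 · 11 · 17 = 97240.
Merge one congruence at a time:
  Start: x ≡ 4 (mod 5).
  Combine with x ≡ 5 (mod 13); new modulus lcm = 65.
    Write x = 4 + 5·t and substitute into x ≡ 5 (mod 13): 5·t ≡ 5 − 4 = 1 (mod 13).
    The inverse of 5 mod 13 is 8 (since 5·8 = 40 = 3·13 + 1), so t ≡ 8·1 = 8 ≡ 8 (mod 13).
    Then x = 4 + 5·8 = 44, valid modulo lcm(5, 13) = 65: x ≡ 44 (mod 65).
  Combine with x ≡ 4 (mod 8); new modulus lcm = 520.
    Write x = 44 + 65·t and substitute into x ≡ 4 (mod 8): 65·t ≡ 4 − 44 = -40 (mod 8).
    Reduce coefficients mod 8: 1·t ≡ 0 (mod 8).
    So t ≡ 0 (mod 8).
    Then x = 44 + 65·0 = 44, valid modulo lcm(65, 8) = 520: x ≡ 44 (mod 520).
  Combine with x ≡ 2 (mod 11); new modulus lcm = 5720.
    Write x = 44 + 520·t and substitute into x ≡ 2 (mod 11): 520·t ≡ 2 − 44 = -42 (mod 11).
    Reduce coefficients mod 11: 3·t ≡ 2 (mod 11).
    The inverse of 3 mod 11 is 4 (since 3·4 = 12 = 1·11 + 1), so t ≡ 4·2 = 8 ≡ 8 (mod 11).
    Then x = 44 + 520·8 = 4204, valid modulo lcm(520, 11) = 5720: x ≡ 4204 (mod 5720).
  Combine with x ≡ 1 (mod 17); new modulus lcm = 97240.
    Write x = 4204 + 5720·t and substitute into x ≡ 1 (mod 17): 5720·t ≡ 1 − 4204 = -4203 (mod 17).
    Reduce coefficients mod 17: 8·t ≡ 13 (mod 17).
    The inverse of 8 mod 17 is 15 (since 8·15 = 120 = 7·17 + 1), so t ≡ 15·13 = 195 ≡ 8 (mod 17).
    Then x = 4204 + 5720·8 = 49964, valid modulo lcm(5720, 17) = 97240: x ≡ 49964 (mod 97240).
Verify against each original: 49964 mod 5 = 4, 49964 mod 13 = 5, 49964 mod 8 = 4, 49964 mod 11 = 2, 49964 mod 17 = 1.

x ≡ 49964 (mod 97240).


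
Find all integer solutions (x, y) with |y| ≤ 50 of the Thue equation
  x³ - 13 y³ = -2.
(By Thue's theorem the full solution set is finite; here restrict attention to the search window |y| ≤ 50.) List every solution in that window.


The equation is x³ - 13y³ = -2. For fixed y, x³ = 13·y³ − 2, so a solution requires the RHS to be a perfect cube.
Strategy: iterate y from -50 to 50, compute RHS = 13·y³ − 2, and check whether it is a (positive or negative) perfect cube.
Check small values of y:
  y = 0: RHS = -2 is not a perfect cube.
  y = 1: RHS = 11 is not a perfect cube.
  y = -1: RHS = -15 is not a perfect cube.
  y = 2: RHS = 102 is not a perfect cube.
  y = -2: RHS = -106 is not a perfect cube.
  y = 3: RHS = 349 is not a perfect cube.
  y = -3: RHS = -353 is not a perfect cube.
Continuing the search up to |y| = 50 finds no solutions either.
No (x, y) in the scanned range satisfies the equation.

No integer solutions with |y| ≤ 50.


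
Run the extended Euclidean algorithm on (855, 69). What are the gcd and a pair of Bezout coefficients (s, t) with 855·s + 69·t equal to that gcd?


Euclidean algorithm on (855, 69) — divide until remainder is 0:
  855 = 12 · 69 + 27
  69 = 2 · 27 + 15
  27 = 1 · 15 + 12
  15 = 1 · 12 + 3
  12 = 4 · 3 + 0
gcd(855, 69) = 3.
Track Bezout coefficients alongside the remainders: start with r₀ = 855 = a·1 + b·0 (s = 1, t = 0) and r₁ = 69 = a·0 + b·1 (s = 0, t = 1); each new remainder r_{k+1} = r_{k-1} − q_k·r_k inherits s_{k+1} = s_{k-1} − q_k·s_k, t_{k+1} = t_{k-1} − q_k·t_k, so r_k = a·s_k + b·t_k at every step:
  q = 12: r = 27, s = 1 − 12·0 = 1, t = 0 − 12·1 = -12  (check: 855·1 + 69·(-12) = 27)
  q = 2: r = 15, s = 0 − 2·1 = -2, t = 1 − 2·(-12) = 25  (check: 855·(-2) + 69·25 = 15)
  q = 1: r = 12, s = 1 − 1·(-2) = 3, t = -12 − 1·25 = -37  (check: 855·3 + 69·(-37) = 12)
  q = 1: r = 3, s = -2 − 1·3 = -5, t = 25 − 1·(-37) = 62  (check: 855·(-5) + 69·62 = 3)
The row with r = 3 (the gcd) gives the Bezout coefficients s = -5, t = 62.
Result: 855 · (-5) + 69 · (62) = 3.

gcd(855, 69) = 3; s = -5, t = 62 (check: 855·(-5) + 69·62 = 3).
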